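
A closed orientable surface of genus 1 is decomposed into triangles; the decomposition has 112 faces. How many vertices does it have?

56

χ = 2 − 2·1 = 0, and every face is a triangle so 3F = 2E.
E = 3·112/2 = 168. Then V = 0 + E − F = 0 + 168 − 112 = 56.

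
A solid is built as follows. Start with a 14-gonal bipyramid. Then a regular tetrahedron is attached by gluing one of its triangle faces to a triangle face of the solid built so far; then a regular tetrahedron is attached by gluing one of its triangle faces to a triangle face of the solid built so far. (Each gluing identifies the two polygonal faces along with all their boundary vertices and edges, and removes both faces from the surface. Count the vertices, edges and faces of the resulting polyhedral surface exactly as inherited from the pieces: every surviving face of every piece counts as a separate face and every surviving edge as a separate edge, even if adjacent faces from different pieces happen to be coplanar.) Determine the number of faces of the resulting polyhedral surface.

32

A 14-gonal bipyramid: V=16, E=42, F=28.
Attach a regular tetrahedron (V=4, E=6, F=4) along a 3-gon: merge 3 vertices and 3 edges, delete both glued faces → V=17, E=45, F=30.
Attach a regular tetrahedron (V=4, E=6, F=4) along a 3-gon: merge 3 vertices and 3 edges, delete both glued faces → V=18, E=48, F=32.
Check: V − E + F = 18 − 48 + 32 = 2.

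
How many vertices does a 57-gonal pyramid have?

58

A pyramid on an n-gon base has one n-gon and n triangles: V = 57 + 1 = 58, E = 2·57 = 114, F = 57 + 1 = 58.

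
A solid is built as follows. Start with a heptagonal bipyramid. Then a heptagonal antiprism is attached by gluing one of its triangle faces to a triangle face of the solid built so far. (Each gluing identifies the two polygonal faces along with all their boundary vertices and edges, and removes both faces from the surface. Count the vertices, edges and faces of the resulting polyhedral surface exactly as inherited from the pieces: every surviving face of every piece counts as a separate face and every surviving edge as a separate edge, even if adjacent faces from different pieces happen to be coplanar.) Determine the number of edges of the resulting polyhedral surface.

46

A heptagonal bipyramid: V=9, E=21, F=14.
Attach a heptagonal antiprism (V=14, E=28, F=16) along a 3-gon: merge 3 vertices and 3 edges, delete both glued faces → V=20, E=46, F=28.
Check: V − E + F = 20 − 46 + 28 = 2.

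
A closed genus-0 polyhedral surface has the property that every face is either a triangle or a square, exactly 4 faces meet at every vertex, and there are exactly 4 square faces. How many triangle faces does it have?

8

Let x be the number of triangles; then F = 4 + x.
Edge–face incidences: 2E = 4·4 + 3·x = 16 + 3x.
Every vertex has degree 4, so 4V = 2E.
Euler: V − E + F = 2 ⇒ (2E)/4 − E + (4 + x) = 2.
Multiply by 8: 2·(2E) − 4·(2E) + 8·(4 + x) = 16, i.e. 32 + 8x − 2·(16 + 3x) = 16.
Collecting terms: 2x = 16, so x = 8.
Then 2E = 16 + 3·8 = 40, so E = 20, V = 2E/4 = 10, F = 4 + 8 = 12.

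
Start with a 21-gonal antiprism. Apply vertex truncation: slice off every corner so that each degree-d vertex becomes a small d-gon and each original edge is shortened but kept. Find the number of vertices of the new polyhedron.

168

The base solid has V = 42, E = 84, F = 44.
Truncation replaces each original edge-end by a new vertex, so V′ = 2E = 168.
Each original edge survives, and each old vertex of degree d contributes d new edges; summing degrees gives Σd = 2E, so E′ = E + 2E = 3E = 252.
Each original face survives and each original vertex becomes one new face: F′ = F + V = 86.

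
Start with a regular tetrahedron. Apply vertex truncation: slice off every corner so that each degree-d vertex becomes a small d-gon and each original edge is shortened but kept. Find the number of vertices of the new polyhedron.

12

The base solid has V = 4, E = 6, F = 4.
Truncation replaces each original edge-end by a new vertex, so V′ = 2E = 12.
Each original edge survives, and each old vertex of degree d contributes d new edges; summing degrees gives Σd = 2E, so E′ = E + 2E = 3E = 18.
Each original face survives and each original vertex becomes one new face: F′ = F + V = 8.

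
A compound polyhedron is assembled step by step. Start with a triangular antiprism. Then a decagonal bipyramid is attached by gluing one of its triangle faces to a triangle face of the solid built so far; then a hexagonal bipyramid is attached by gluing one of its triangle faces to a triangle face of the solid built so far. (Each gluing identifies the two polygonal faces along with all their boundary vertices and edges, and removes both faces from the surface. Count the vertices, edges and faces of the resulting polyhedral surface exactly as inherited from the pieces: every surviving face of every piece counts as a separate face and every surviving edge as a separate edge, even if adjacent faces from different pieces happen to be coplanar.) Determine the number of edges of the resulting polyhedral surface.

54

A triangular antiprism: V=6, E=12, F=8.
Attach a decagonal bipyramid (V=12, E=30, F=20) along a 3-gon: merge 3 vertices and 3 edges, delete both glued faces → V=15, E=39, F=26.
Attach a hexagonal bipyramid (V=8, E=18, F=12) along a 3-gon: merge 3 vertices and 3 edges, delete both glued faces → V=20, E=54, F=36.
Check: V − E + F = 20 − 54 + 36 = 2.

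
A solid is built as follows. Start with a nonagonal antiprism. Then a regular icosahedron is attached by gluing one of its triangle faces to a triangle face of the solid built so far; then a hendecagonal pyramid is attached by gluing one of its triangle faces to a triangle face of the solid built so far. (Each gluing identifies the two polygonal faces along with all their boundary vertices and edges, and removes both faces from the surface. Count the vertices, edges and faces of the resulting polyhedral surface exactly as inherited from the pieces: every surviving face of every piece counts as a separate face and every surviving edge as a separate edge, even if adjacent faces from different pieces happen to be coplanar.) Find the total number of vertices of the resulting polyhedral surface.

A nonagonal antiprism: V=18, E=36, F=20.
Attach a regular icosahedron (V=12, E=30, F=20) along a 3-gon: merge 3 vertices and 3 edges, delete both glued faces → V=27, E=63, F=38.
Attach a hendecagonal pyramid (V=12, E=22, F=12) along a 3-gon: merge 3 vertices and 3 edges, delete both glued faces → V=36, E=82, F=48.
Check: V − E + F = 36 − 82 + 48 = 2.

36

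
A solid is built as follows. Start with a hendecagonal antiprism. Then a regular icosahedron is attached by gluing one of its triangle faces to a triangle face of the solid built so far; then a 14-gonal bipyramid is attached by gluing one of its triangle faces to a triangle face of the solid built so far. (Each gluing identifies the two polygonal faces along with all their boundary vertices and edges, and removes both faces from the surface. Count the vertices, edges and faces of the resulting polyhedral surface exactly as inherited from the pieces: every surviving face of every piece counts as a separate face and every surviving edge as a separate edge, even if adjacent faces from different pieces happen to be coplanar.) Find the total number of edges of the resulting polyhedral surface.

A hendecagonal antiprism: V=22, E=44, F=24.
Attach a regular icosahedron (V=12, E=30, F=20) along a 3-gon: merge 3 vertices and 3 edges, delete both glued faces → V=31, E=71, F=42.
Attach a 14-gonal bipyramid (V=16, E=42, F=28) along a 3-gon: merge 3 vertices and 3 edges, delete both glued faces → V=44, E=110, F=68.
Check: V − E + F = 44 − 110 + 68 = 2.

110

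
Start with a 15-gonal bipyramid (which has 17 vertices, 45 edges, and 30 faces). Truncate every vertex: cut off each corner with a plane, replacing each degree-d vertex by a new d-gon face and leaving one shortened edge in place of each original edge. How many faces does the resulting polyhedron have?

47

Truncation replaces each original edge-end by a new vertex, so V′ = 2E = 90.
Each original edge survives, and each old vertex of degree d contributes d new edges; summing degrees gives Σd = 2E, so E′ = E + 2E = 3E = 135.
Each original face survives and each original vertex becomes one new face: F′ = F + V = 47.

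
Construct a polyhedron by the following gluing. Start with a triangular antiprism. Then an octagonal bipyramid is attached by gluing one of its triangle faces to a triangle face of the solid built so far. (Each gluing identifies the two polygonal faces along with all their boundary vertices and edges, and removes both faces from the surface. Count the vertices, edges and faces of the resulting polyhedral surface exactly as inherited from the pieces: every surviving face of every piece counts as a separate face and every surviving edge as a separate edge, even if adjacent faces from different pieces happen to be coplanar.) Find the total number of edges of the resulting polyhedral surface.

33

A triangular antiprism: V=6, E=12, F=8.
Attach an octagonal bipyramid (V=10, E=24, F=16) along a 3-gon: merge 3 vertices and 3 edges, delete both glued faces → V=13, E=33, F=22.
Check: V − E + F = 13 − 33 + 22 = 2.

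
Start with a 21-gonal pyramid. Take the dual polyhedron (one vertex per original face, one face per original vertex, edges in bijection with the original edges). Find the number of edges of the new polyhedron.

42

The base solid has V = 22, E = 42, F = 22.
The dual swaps V and F and preserves E: V′ = F = 22, E′ = E = 42, F′ = V = 22.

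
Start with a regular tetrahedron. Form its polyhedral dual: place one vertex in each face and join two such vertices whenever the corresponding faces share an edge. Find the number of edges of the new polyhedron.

The base solid has V = 4, E = 6, F = 4.
The dual swaps V and F and preserves E: V′ = F = 4, E′ = E = 6, F′ = V = 4.

6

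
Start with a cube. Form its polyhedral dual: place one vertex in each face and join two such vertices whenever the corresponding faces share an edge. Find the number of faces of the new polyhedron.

8

The base solid has V = 8, E = 12, F = 6.
The dual swaps V and F and preserves E: V′ = F = 6, E′ = E = 12, F′ = V = 8.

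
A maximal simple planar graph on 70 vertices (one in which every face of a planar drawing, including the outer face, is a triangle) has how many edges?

204

In a plane triangulation 3F = 2E and V − E + F = 2, so E = 3V − 6 = 3·70 − 6 = 204.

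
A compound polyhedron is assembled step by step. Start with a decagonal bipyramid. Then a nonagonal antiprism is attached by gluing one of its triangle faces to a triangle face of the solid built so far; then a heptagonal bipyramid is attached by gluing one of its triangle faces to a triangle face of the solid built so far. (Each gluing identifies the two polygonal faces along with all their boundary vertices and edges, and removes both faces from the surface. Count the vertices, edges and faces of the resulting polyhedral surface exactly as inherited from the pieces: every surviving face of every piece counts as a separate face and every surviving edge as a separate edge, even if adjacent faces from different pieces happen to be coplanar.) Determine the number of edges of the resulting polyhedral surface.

A decagonal bipyramid: V=12, E=30, F=20.
Attach a nonagonal antiprism (V=18, E=36, F=20) along a 3-gon: merge 3 vertices and 3 edges, delete both glued faces → V=27, E=63, F=38.
Attach a heptagonal bipyramid (V=9, E=21, F=14) along a 3-gon: merge 3 vertices and 3 edges, delete both glued faces → V=33, E=81, F=50.
Check: V − E + F = 33 − 81 + 50 = 2.

81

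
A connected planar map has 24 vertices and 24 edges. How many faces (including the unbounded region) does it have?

Euler's formula for a connected plane graph: V − E + F = 2, so F = 2 − 24 + 24 = 2.

2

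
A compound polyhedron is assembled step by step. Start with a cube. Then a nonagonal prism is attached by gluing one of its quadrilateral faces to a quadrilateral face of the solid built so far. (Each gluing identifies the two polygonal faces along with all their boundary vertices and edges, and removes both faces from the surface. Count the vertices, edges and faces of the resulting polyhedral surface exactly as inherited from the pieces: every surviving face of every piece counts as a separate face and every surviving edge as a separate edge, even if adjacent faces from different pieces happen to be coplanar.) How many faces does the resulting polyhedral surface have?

15

A cube: V=8, E=12, F=6.
Attach a nonagonal prism (V=18, E=27, F=11) along a 4-gon: merge 4 vertices and 4 edges, delete both glued faces → V=22, E=35, F=15.
Check: V − E + F = 22 − 35 + 15 = 2.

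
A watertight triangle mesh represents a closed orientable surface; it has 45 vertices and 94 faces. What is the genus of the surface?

2

Every face is a triangle, so 2E = 3·94 = 282, giving E = 141.
χ = V − E + F = 45 − 141 + 94 = -2.
For a closed orientable surface χ = 2 − 2g, so g = (2 − (-2))/2 = 2.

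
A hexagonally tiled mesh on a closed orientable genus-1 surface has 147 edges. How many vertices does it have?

χ = 2 − 2·1 = 0, and every face is a hexagon so 6F = 2E.
F = 2E/6 = 49. Then V = 0 + E − F = 0 + 147 − 49 = 98.

98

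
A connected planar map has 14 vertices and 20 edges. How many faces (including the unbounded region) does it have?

Euler's formula for a connected plane graph: V − E + F = 2, so F = 2 − 14 + 20 = 8.

8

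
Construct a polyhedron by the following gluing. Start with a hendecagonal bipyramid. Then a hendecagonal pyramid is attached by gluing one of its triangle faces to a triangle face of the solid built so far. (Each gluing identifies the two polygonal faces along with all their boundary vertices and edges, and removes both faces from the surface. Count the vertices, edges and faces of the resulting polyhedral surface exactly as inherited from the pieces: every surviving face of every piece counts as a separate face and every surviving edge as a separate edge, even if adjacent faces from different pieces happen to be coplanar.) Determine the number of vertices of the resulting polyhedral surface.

22

A hendecagonal bipyramid: V=13, E=33, F=22.
Attach a hendecagonal pyramid (V=12, E=22, F=12) along a 3-gon: merge 3 vertices and 3 edges, delete both glued faces → V=22, E=52, F=32.
Check: V − E + F = 22 − 52 + 32 = 2.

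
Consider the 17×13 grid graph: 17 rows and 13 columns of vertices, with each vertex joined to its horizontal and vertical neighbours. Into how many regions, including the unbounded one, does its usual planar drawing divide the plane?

193

The grid has V = 17·13 = 221 vertices and E = 17·12 + 13·16 = 412 edges.
F = 2 − V + E = 2 − 221 + 412 = 193.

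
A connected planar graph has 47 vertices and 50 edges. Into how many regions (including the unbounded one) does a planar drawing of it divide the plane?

Euler's formula for a connected plane graph: V − E + F = 2, so F = 2 − 47 + 50 = 5.

5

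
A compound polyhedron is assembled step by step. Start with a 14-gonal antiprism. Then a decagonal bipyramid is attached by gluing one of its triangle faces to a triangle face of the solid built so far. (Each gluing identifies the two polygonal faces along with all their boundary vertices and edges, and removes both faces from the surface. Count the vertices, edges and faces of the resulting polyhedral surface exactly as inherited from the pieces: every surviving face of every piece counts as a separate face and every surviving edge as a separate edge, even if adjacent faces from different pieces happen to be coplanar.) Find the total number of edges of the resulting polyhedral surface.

83

A 14-gonal antiprism: V=28, E=56, F=30.
Attach a decagonal bipyramid (V=12, E=30, F=20) along a 3-gon: merge 3 vertices and 3 edges, delete both glued faces → V=37, E=83, F=48.
Check: V − E + F = 37 − 83 + 48 = 2.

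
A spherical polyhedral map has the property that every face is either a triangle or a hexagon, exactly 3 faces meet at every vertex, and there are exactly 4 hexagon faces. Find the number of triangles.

4

Let x be the number of triangles; then F = 4 + x.
Edge–face incidences: 2E = 6·4 + 3·x = 24 + 3x.
Every vertex has degree 3, so 3V = 2E.
Euler: V − E + F = 2 ⇒ (2E)/3 − E + (4 + x) = 2.
Multiply by 6: 2·(2E) − 3·(2E) + 6·(4 + x) = 12, i.e. 24 + 6x − (24 + 3x) = 12.
Collecting terms: 3x = 12, so x = 4.
Then 2E = 24 + 3·4 = 36, so E = 18, V = 2E/3 = 12, F = 4 + 4 = 8.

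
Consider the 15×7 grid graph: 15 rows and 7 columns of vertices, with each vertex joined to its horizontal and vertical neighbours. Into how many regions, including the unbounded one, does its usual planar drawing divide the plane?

The grid has V = 15·7 = 105 vertices and E = 15·6 + 7·14 = 188 edges.
F = 2 − V + E = 2 − 105 + 188 = 85.

85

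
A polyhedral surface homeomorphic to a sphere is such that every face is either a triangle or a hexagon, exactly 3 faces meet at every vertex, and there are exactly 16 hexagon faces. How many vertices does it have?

Let x be the number of triangles; then F = 16 + x.
Edge–face incidences: 2E = 6·16 + 3·x = 96 + 3x.
Every vertex has degree 3, so 3V = 2E.
Euler: V − E + F = 2 ⇒ (2E)/3 − E + (16 + x) = 2.
Multiply by 6: 2·(2E) − 3·(2E) + 6·(16 + x) = 12, i.e. 96 + 6x − (96 + 3x) = 12.
Collecting terms: 3x = 12, so x = 4.
Then 2E = 96 + 3·4 = 108, so E = 54, V = 2E/3 = 36, F = 16 + 4 = 20.

36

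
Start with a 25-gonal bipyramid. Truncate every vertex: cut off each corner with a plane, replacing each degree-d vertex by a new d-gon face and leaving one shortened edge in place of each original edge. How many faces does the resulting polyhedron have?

77

The base solid has V = 27, E = 75, F = 50.
Truncation replaces each original edge-end by a new vertex, so V′ = 2E = 150.
Each original edge survives, and each old vertex of degree d contributes d new edges; summing degrees gives Σd = 2E, so E′ = E + 2E = 3E = 225.
Each original face survives and each original vertex becomes one new face: F′ = F + V = 77.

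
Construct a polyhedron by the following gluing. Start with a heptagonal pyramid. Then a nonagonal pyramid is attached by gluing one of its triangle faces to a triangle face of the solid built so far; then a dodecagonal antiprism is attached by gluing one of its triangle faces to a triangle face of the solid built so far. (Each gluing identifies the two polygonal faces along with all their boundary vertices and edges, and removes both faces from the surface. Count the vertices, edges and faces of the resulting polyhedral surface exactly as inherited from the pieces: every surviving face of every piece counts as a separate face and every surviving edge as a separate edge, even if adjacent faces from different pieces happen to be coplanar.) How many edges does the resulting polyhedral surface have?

74

A heptagonal pyramid: V=8, E=14, F=8.
Attach a nonagonal pyramid (V=10, E=18, F=10) along a 3-gon: merge 3 vertices and 3 edges, delete both glued faces → V=15, E=29, F=16.
Attach a dodecagonal antiprism (V=24, E=48, F=26) along a 3-gon: merge 3 vertices and 3 edges, delete both glued faces → V=36, E=74, F=40.
Check: V − E + F = 36 − 74 + 40 = 2.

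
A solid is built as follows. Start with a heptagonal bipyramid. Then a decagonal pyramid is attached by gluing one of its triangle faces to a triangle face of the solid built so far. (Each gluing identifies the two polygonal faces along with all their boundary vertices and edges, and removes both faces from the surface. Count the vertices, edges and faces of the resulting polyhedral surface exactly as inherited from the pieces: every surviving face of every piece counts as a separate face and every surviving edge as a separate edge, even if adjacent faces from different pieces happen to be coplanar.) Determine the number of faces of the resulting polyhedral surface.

A heptagonal bipyramid: V=9, E=21, F=14.
Attach a decagonal pyramid (V=11, E=20, F=11) along a 3-gon: merge 3 vertices and 3 edges, delete both glued faces → V=17, E=38, F=23.
Check: V − E + F = 17 − 38 + 23 = 2.

23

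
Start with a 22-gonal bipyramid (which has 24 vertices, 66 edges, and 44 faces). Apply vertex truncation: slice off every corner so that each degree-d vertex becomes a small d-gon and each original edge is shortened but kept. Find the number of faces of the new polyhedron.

Truncation replaces each original edge-end by a new vertex, so V′ = 2E = 132.
Each original edge survives, and each old vertex of degree d contributes d new edges; summing degrees gives Σd = 2E, so E′ = E + 2E = 3E = 198.
Each original face survives and each original vertex becomes one new face: F′ = F + V = 68.

68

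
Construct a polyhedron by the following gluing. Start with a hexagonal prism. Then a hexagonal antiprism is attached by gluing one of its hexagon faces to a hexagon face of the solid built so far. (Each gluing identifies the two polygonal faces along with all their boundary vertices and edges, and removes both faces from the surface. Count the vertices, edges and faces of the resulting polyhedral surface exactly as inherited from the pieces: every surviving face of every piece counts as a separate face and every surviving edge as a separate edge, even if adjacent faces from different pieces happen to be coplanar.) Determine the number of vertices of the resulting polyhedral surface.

18

A hexagonal prism: V=12, E=18, F=8.
Attach a hexagonal antiprism (V=12, E=24, F=14) along a 6-gon: merge 6 vertices and 6 edges, delete both glued faces → V=18, E=36, F=20.
Check: V − E + F = 18 − 36 + 20 = 2.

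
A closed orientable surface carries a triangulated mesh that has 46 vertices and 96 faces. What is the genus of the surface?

2

Every face is a triangle, so 2E = 3·96 = 288, giving E = 144.
χ = V − E + F = 46 − 144 + 96 = -2.
For a closed orientable surface χ = 2 − 2g, so g = (2 − (-2))/2 = 2.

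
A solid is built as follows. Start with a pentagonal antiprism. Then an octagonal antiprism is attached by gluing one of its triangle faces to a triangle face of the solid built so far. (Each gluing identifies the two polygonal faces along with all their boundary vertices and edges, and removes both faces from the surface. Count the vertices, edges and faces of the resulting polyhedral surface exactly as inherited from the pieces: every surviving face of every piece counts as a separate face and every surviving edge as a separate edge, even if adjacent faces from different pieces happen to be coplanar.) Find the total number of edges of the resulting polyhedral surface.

A pentagonal antiprism: V=10, E=20, F=12.
Attach an octagonal antiprism (V=16, E=32, F=18) along a 3-gon: merge 3 vertices and 3 edges, delete both glued faces → V=23, E=49, F=28.
Check: V − E + F = 23 − 49 + 28 = 2.

49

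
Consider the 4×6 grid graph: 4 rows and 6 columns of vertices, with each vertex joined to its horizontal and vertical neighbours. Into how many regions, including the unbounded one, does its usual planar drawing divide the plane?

The grid has V = 4·6 = 24 vertices and E = 4·5 + 6·3 = 38 edges.
F = 2 − V + E = 2 − 24 + 38 = 16.

16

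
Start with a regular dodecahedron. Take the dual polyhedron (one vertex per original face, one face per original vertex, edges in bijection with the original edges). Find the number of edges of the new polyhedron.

30

The base solid has V = 20, E = 30, F = 12.
The dual swaps V and F and preserves E: V′ = F = 12, E′ = E = 30, F′ = V = 20.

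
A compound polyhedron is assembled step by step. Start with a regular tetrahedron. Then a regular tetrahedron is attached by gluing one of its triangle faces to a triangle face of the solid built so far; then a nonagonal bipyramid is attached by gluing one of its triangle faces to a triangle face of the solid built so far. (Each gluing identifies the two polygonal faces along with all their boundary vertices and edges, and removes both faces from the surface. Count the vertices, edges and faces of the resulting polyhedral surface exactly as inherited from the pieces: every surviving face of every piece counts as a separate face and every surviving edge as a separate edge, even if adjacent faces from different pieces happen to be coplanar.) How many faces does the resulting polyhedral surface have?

22

A regular tetrahedron: V=4, E=6, F=4.
Attach a regular tetrahedron (V=4, E=6, F=4) along a 3-gon: merge 3 vertices and 3 edges, delete both glued faces → V=5, E=9, F=6.
Attach a nonagonal bipyramid (V=11, E=27, F=18) along a 3-gon: merge 3 vertices and 3 edges, delete both glued faces → V=13, E=33, F=22.
Check: V − E + F = 13 − 33 + 22 = 2.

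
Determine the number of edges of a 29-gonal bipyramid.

87

A bipyramid over an n-gon has 2n triangular faces and n + 2 vertices: V = 29 + 2 = 31, E = 3·29 = 87, F = 2·29 = 58.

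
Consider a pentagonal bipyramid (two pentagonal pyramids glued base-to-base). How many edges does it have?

A bipyramid over an n-gon has 2n triangular faces and n + 2 vertices: V = 5 + 2 = 7, E = 3·5 = 15, F = 2·5 = 10.

15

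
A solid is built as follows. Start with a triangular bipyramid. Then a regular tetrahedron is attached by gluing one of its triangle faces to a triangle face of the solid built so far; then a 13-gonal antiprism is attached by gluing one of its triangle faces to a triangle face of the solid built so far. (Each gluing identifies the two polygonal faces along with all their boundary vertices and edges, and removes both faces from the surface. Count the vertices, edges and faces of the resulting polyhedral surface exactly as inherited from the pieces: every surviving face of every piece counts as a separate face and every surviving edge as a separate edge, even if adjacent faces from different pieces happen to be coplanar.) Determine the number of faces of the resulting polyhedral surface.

A triangular bipyramid: V=5, E=9, F=6.
Attach a regular tetrahedron (V=4, E=6, F=4) along a 3-gon: merge 3 vertices and 3 edges, delete both glued faces → V=6, E=12, F=8.
Attach a 13-gonal antiprism (V=26, E=52, F=28) along a 3-gon: merge 3 vertices and 3 edges, delete both glued faces → V=29, E=61, F=34.
Check: V − E + F = 29 − 61 + 34 = 2.

34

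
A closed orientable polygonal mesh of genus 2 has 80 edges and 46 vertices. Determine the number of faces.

32

For a closed orientable surface of genus 2, χ = 2 − 2·2 = -2.
F = -2 − V + E = -2 − 46 + 80 = 32.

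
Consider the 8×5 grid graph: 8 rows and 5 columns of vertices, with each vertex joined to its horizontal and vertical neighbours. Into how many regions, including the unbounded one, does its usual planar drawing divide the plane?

29

The grid has V = 8·5 = 40 vertices and E = 8·4 + 5·7 = 67 edges.
F = 2 − V + E = 2 − 40 + 67 = 29.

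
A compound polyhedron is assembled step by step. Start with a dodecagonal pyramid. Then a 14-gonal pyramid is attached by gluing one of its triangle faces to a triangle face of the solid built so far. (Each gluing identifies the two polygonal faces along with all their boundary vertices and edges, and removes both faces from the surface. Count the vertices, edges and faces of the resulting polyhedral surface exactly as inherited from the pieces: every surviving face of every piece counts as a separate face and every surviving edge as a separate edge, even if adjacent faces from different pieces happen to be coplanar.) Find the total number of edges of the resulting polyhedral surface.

49

A dodecagonal pyramid: V=13, E=24, F=13.
Attach a 14-gonal pyramid (V=15, E=28, F=15) along a 3-gon: merge 3 vertices and 3 edges, delete both glued faces → V=25, E=49, F=26.
Check: V − E + F = 25 − 49 + 26 = 2.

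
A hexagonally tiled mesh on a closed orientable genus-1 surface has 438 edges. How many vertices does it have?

292

χ = 2 − 2·1 = 0, and every face is a hexagon so 6F = 2E.
F = 2E/6 = 146. Then V = 0 + E − F = 0 + 438 − 146 = 292.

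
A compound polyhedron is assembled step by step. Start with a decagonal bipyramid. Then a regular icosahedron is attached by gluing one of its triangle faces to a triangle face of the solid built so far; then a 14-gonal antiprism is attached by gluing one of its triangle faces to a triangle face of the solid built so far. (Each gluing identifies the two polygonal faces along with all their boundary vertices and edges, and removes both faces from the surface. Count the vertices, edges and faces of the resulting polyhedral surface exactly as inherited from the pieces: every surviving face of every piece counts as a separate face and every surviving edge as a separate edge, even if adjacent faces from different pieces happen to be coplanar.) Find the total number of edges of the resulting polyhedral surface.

110

A decagonal bipyramid: V=12, E=30, F=20.
Attach a regular icosahedron (V=12, E=30, F=20) along a 3-gon: merge 3 vertices and 3 edges, delete both glued faces → V=21, E=57, F=38.
Attach a 14-gonal antiprism (V=28, E=56, F=30) along a 3-gon: merge 3 vertices and 3 edges, delete both glued faces → V=46, E=110, F=66.
Check: V − E + F = 46 − 110 + 66 = 2.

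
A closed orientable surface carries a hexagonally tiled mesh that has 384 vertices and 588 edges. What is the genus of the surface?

5

Every face is a hexagon and each edge borders two faces, so 6F = 2·588, giving F = 196.
χ = V − E + F = 384 − 588 + 196 = -8.
For a closed orientable surface χ = 2 − 2g, so g = (2 − (-8))/2 = 5.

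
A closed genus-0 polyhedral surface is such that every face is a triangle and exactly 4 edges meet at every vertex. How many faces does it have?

Each face has 3 edges and each edge borders two faces, so 2E = 3F.
Each vertex has degree 4, so 4V = 2E and hence V = 3F/4.
Euler: V − E + F = 2 ⇒ (3F/4) − (3F/2) + F = 2.
Multiply by 8: (6 − 12 + 8)F = 16, i.e. 2F = 16.
So F = 8, E = 3·8/2 = 12, V = 3·8/4 = 6.

8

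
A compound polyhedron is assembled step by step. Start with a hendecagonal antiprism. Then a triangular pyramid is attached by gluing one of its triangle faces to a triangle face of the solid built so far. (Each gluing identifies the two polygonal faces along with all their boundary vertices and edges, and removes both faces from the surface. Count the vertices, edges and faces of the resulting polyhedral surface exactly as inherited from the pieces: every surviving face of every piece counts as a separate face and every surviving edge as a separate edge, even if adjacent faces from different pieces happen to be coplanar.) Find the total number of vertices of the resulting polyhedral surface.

A hendecagonal antiprism: V=22, E=44, F=24.
Attach a triangular pyramid (V=4, E=6, F=4) along a 3-gon: merge 3 vertices and 3 edges, delete both glued faces → V=23, E=47, F=26.
Check: V − E + F = 23 − 47 + 26 = 2.

23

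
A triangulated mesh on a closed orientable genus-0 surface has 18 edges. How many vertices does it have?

χ = 2 − 2·0 = 2, and every face is a triangle so 3F = 2E.
F = 2E/3 = 12. Then V = 2 + E − F = 2 + 18 − 12 = 8.

8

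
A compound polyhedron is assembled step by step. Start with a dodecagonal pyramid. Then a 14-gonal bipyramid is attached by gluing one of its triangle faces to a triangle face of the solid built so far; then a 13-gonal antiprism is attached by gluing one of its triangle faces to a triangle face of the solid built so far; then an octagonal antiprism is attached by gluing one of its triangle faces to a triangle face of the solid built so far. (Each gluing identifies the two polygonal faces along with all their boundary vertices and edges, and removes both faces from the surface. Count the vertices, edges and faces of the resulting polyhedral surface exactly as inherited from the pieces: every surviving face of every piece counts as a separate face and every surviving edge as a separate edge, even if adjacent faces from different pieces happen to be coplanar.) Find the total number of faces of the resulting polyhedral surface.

A dodecagonal pyramid: V=13, E=24, F=13.
Attach a 14-gonal bipyramid (V=16, E=42, F=28) along a 3-gon: merge 3 vertices and 3 edges, delete both glued faces → V=26, E=63, F=39.
Attach a 13-gonal antiprism (V=26, E=52, F=28) along a 3-gon: merge 3 vertices and 3 edges, delete both glued faces → V=49, E=112, F=65.
Attach an octagonal antiprism (V=16, E=32, F=18) along a 3-gon: merge 3 vertices and 3 edges, delete both glued faces → V=62, E=141, F=81.
Check: V − E + F = 62 − 141 + 81 = 2.

81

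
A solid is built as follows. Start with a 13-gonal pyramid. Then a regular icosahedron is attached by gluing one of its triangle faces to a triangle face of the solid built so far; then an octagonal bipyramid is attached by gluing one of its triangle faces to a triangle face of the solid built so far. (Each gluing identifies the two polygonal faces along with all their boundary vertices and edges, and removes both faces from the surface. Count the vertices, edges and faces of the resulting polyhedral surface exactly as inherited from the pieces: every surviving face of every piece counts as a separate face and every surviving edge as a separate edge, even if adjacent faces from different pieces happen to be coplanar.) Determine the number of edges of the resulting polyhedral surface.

74

A 13-gonal pyramid: V=14, E=26, F=14.
Attach a regular icosahedron (V=12, E=30, F=20) along a 3-gon: merge 3 vertices and 3 edges, delete both glued faces → V=23, E=53, F=32.
Attach an octagonal bipyramid (V=10, E=24, F=16) along a 3-gon: merge 3 vertices and 3 edges, delete both glued faces → V=30, E=74, F=46.
Check: V − E + F = 30 − 74 + 46 = 2.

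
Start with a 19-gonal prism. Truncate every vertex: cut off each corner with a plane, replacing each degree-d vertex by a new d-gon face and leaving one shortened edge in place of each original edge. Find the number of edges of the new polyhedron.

171

The base solid has V = 38, E = 57, F = 21.
Truncation replaces each original edge-end by a new vertex, so V′ = 2E = 114.
Each original edge survives, and each old vertex of degree d contributes d new edges; summing degrees gives Σd = 2E, so E′ = E + 2E = 3E = 171.
Each original face survives and each original vertex becomes one new face: F′ = F + V = 59.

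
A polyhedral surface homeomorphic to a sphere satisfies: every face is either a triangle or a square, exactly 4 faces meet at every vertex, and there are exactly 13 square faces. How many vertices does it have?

Let x be the number of triangles; then F = 13 + x.
Edge–face incidences: 2E = 4·13 + 3·x = 52 + 3x.
Every vertex has degree 4, so 4V = 2E.
Euler: V − E + F = 2 ⇒ (2E)/4 − E + (13 + x) = 2.
Multiply by 8: 2·(2E) − 4·(2E) + 8·(13 + x) = 16, i.e. 104 + 8x − 2·(52 + 3x) = 16.
Collecting terms: 2x = 16, so x = 8.
Then 2E = 52 + 3·8 = 76, so E = 38, V = 2E/4 = 19, F = 13 + 8 = 21.

19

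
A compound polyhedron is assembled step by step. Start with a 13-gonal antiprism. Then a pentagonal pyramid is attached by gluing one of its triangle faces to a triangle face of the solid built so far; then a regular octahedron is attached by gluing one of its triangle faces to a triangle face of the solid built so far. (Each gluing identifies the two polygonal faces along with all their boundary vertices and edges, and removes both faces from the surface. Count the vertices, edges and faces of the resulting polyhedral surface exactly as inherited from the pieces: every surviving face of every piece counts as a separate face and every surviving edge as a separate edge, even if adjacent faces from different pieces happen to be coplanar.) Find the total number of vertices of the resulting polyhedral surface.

32

A 13-gonal antiprism: V=26, E=52, F=28.
Attach a pentagonal pyramid (V=6, E=10, F=6) along a 3-gon: merge 3 vertices and 3 edges, delete both glued faces → V=29, E=59, F=32.
Attach a regular octahedron (V=6, E=12, F=8) along a 3-gon: merge 3 vertices and 3 edges, delete both glued faces → V=32, E=68, F=38.
Check: V − E + F = 32 − 68 + 38 = 2.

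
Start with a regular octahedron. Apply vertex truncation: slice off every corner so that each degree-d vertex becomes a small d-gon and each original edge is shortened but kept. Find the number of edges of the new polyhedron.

36

The base solid has V = 6, E = 12, F = 8.
Truncation replaces each original edge-end by a new vertex, so V′ = 2E = 24.
Each original edge survives, and each old vertex of degree d contributes d new edges; summing degrees gives Σd = 2E, so E′ = E + 2E = 3E = 36.
Each original face survives and each original vertex becomes one new face: F′ = F + V = 14.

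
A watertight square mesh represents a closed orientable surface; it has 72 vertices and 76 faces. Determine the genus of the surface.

Every face is a square, so 2E = 4·76 = 304, giving E = 152.
χ = V − E + F = 72 − 152 + 76 = -4.
For a closed orientable surface χ = 2 − 2g, so g = (2 − (-4))/2 = 3.

3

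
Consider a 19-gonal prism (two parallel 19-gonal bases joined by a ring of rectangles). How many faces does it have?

A prism on an n-gon has two n-gon bases and n rectangular sides: V = 2·19 = 38, E = 3·19 = 57, F = 19 + 2 = 21.

21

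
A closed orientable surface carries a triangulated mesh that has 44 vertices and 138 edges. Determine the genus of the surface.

Every face is a triangle and each edge borders two faces, so 3F = 2·138, giving F = 92.
χ = V − E + F = 44 − 138 + 92 = -2.
For a closed orientable surface χ = 2 − 2g, so g = (2 − (-2))/2 = 2.

2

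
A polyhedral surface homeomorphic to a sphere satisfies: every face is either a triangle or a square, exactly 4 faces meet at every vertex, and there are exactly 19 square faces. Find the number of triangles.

8

Let x be the number of triangles; then F = 19 + x.
Edge–face incidences: 2E = 4·19 + 3·x = 76 + 3x.
Every vertex has degree 4, so 4V = 2E.
Euler: V − E + F = 2 ⇒ (2E)/4 − E + (19 + x) = 2.
Multiply by 8: 2·(2E) − 4·(2E) + 8·(19 + x) = 16, i.e. 152 + 8x − 2·(76 + 3x) = 16.
Collecting terms: 2x = 16, so x = 8.
Then 2E = 76 + 3·8 = 100, so E = 50, V = 2E/4 = 25, F = 19 + 8 = 27.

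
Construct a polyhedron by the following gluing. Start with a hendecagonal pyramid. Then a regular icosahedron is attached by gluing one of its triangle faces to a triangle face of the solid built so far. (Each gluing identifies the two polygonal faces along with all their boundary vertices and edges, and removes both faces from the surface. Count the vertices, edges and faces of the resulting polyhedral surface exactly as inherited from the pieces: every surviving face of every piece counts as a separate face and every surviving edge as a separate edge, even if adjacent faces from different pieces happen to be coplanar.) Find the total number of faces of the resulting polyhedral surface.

A hendecagonal pyramid: V=12, E=22, F=12.
Attach a regular icosahedron (V=12, E=30, F=20) along a 3-gon: merge 3 vertices and 3 edges, delete both glued faces → V=21, E=49, F=30.
Check: V − E + F = 21 − 49 + 30 = 2.

30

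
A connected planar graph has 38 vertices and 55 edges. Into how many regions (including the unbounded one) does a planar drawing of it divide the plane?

19

Euler's formula for a connected plane graph: V − E + F = 2, so F = 2 − 38 + 55 = 19.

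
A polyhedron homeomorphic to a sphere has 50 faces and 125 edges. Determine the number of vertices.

77

Here V − E + F = 2.
V = 2 + E − F = 2 + 125 − 50 = 77.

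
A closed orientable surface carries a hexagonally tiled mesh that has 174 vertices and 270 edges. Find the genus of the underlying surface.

Every face is a hexagon and each edge borders two faces, so 6F = 2·270, giving F = 90.
χ = V − E + F = 174 − 270 + 90 = -6.
For a closed orientable surface χ = 2 − 2g, so g = (2 − (-6))/2 = 4.

4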